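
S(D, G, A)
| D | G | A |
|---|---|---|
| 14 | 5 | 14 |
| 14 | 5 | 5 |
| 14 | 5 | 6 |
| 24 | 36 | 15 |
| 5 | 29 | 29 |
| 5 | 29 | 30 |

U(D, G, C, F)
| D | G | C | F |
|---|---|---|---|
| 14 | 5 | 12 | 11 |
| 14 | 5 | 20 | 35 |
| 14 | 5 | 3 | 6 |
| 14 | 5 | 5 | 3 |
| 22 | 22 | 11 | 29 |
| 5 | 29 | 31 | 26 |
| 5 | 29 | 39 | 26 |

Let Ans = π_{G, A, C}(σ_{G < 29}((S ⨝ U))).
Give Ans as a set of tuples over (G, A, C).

{(5, 14, 12), (5, 14, 20), (5, 14, 3), (5, 14, 5), (5, 5, 12), (5, 5, 20), (5, 5, 3), (5, 5, 5), (5, 6, 12), (5, 6, 20), (5, 6, 3), (5, 6, 5)}

S ⋈ U (natural join on D, G): {(14, 5, 14, 12, 11), (14, 5, 14, 20, 35), (14, 5, 14, 3, 6), (14, 5, 14, 5, 3), (14, 5, 5, 12, 11), (14, 5, 5, 20, 35), (14, 5, 5, 3, 6), (14, 5, 5, 5, 3), (14, 5, 6, 12, 11), (14, 5, 6, 20, 35), (14, 5, 6, 3, 6), (14, 5, 6, 5, 3), (5, 29, 29, 31, 26), (5, 29, 29, 39, 26), (5, 29, 30, 31, 26), (5, 29, 30, 39, 26)}
σ[G < 29]: keep tuples satisfying G < 29 → {(14, 5, 14, 12, 11), (14, 5, 14, 20, 35), (14, 5, 14, 3, 6), (14, 5, 14, 5, 3), (14, 5, 5, 12, 11), (14, 5, 5, 20, 35), (14, 5, 5, 3, 6), (14, 5, 5, 5, 3), (14, 5, 6, 12, 11), (14, 5, 6, 20, 35), (14, 5, 6, 3, 6), (14, 5, 6, 5, 3)}
π_{G, A, C} gives {(5, 14, 12), (5, 14, 20), (5, 14, 3), (5, 14, 5), (5, 5, 12), (5, 5, 20), (5, 5, 3), (5, 5, 5), (5, 6, 12), (5, 6, 20), (5, 6, 3), (5, 6, 5)}.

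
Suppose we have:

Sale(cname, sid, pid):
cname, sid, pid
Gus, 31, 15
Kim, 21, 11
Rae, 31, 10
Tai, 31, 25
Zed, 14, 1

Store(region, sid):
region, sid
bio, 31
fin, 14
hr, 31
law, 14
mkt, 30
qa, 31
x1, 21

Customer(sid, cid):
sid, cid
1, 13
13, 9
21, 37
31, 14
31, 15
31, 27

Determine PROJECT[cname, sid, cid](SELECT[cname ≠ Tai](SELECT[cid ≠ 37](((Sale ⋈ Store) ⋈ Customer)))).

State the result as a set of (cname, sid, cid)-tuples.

Sale ⋈ Store (natural join on sid): {(Gus, 31, 15, bio), (Gus, 31, 15, hr), (Gus, 31, 15, qa), (Kim, 21, 11, x1), (Rae, 31, 10, bio), (Rae, 31, 10, hr), (Rae, 31, 10, qa), (Tai, 31, 25, bio), (Tai, 31, 25, hr), (Tai, 31, 25, qa), (Zed, 14, 1, fin), (Zed, 14, 1, law)}
(Sale ⋈ Store) ⋈ Customer (natural join on sid): {(Gus, 31, 15, bio, 14), (Gus, 31, 15, bio, 15), (Gus, 31, 15, bio, 27), (Gus, 31, 15, hr, 14), (Gus, 31, 15, hr, 15), (Gus, 31, 15, hr, 27), (Gus, 31, 15, qa, 14), (Gus, 31, 15, qa, 15), (Gus, 31, 15, qa, 27), (Kim, 21, 11, x1, 37), (Rae, 31, 10, bio, 14), (Rae, 31, 10, bio, 15), (Rae, 31, 10, bio, 27), (Rae, 31, 10, hr, 14), (Rae, 31, 10, hr, 15), (Rae, 31, 10, hr, 27), (Rae, 31, 10, qa, 14), (Rae, 31, 10, qa, 15), (Rae, 31, 10, qa, 27), (Tai, 31, 25, bio, 14), (Tai, 31, 25, bio, 15), (Tai, 31, 25, bio, 27), (Tai, 31, 25, hr, 14), (Tai, 31, 25, hr, 15), (Tai, 31, 25, hr, 27), (Tai, 31, 25, qa, 14), (Tai, 31, 25, qa, 15), (Tai, 31, 25, qa, 27)}
σ[cid ≠ 37]: keep tuples satisfying cid ≠ 37 → {(Gus, 31, 15, bio, 14), (Gus, 31, 15, bio, 15), (Gus, 31, 15, bio, 27), (Gus, 31, 15, hr, 14), (Gus, 31, 15, hr, 15), (Gus, 31, 15, hr, 27), (Gus, 31, 15, qa, 14), (Gus, 31, 15, qa, 15), (Gus, 31, 15, qa, 27), (Rae, 31, 10, bio, 14), (Rae, 31, 10, bio, 15), (Rae, 31, 10, bio, 27), (Rae, 31, 10, hr, 14), (Rae, 31, 10, hr, 15), (Rae, 31, 10, hr, 27), (Rae, 31, 10, qa, 14), (Rae, 31, 10, qa, 15), (Rae, 31, 10, qa, 27), (Tai, 31, 25, bio, 14), (Tai, 31, 25, bio, 15), (Tai, 31, 25, bio, 27), (Tai, 31, 25, hr, 14), (Tai, 31, 25, hr, 15), (Tai, 31, 25, hr, 27), (Tai, 31, 25, qa, 14), (Tai, 31, 25, qa, 15), (Tai, 31, 25, qa, 27)}
σ[cname ≠ Tai]: keep tuples satisfying cname ≠ Tai → {(Gus, 31, 15, bio, 14), (Gus, 31, 15, bio, 15), (Gus, 31, 15, bio, 27), (Gus, 31, 15, hr, 14), (Gus, 31, 15, hr, 15), (Gus, 31, 15, hr, 27), (Gus, 31, 15, qa, 14), (Gus, 31, 15, qa, 15), (Gus, 31, 15, qa, 27), (Rae, 31, 10, bio, 14), (Rae, 31, 10, bio, 15), (Rae, 31, 10, bio, 27), (Rae, 31, 10, hr, 14), (Rae, 31, 10, hr, 15), (Rae, 31, 10, hr, 27), (Rae, 31, 10, qa, 14), (Rae, 31, 10, qa, 15), (Rae, 31, 10, qa, 27)}
Projecting to cname, sid, cid (12 duplicate(s) eliminated): {(Gus, 31, 14), (Gus, 31, 15), (Gus, 31, 27), (Rae, 31, 14), (Rae, 31, 15), (Rae, 31, 27)}

{(Gus, 31, 14), (Gus, 31, 15), (Gus, 31, 27), (Rae, 31, 14), (Rae, 31, 15), (Rae, 31, 27)}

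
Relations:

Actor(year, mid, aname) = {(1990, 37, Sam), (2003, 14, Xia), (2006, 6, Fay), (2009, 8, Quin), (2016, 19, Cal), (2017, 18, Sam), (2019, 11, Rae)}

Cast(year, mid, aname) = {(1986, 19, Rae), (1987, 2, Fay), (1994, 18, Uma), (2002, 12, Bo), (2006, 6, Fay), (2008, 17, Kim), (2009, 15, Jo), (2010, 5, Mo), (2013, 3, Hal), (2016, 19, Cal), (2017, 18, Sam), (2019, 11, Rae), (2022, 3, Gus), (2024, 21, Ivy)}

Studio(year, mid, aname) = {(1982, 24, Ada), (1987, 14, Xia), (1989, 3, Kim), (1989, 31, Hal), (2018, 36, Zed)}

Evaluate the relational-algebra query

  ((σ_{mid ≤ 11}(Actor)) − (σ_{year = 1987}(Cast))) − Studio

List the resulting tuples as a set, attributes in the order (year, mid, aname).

Filtering on mid ≤ 11 leaves {(2006, 6, Fay), (2009, 8, Quin), (2019, 11, Rae)}.
Filtering on year = 1987 leaves {(1987, 2, Fay)}.
Difference: {(2006, 6, Fay), (2009, 8, Quin), (2019, 11, Rae)} with {(1987, 2, Fay)} → {(2006, 6, Fay), (2009, 8, Quin), (2019, 11, Rae)}
Difference: {(2006, 6, Fay), (2009, 8, Quin), (2019, 11, Rae)} with {(1982, 24, Ada), (1987, 14, Xia), (1989, 3, Kim), (1989, 31, Hal), (2018, 36, Zed)} → {(2006, 6, Fay), (2009, 8, Quin), (2019, 11, Rae)}

{(2006, 6, Fay), (2009, 8, Quin), (2019, 11, Rae)}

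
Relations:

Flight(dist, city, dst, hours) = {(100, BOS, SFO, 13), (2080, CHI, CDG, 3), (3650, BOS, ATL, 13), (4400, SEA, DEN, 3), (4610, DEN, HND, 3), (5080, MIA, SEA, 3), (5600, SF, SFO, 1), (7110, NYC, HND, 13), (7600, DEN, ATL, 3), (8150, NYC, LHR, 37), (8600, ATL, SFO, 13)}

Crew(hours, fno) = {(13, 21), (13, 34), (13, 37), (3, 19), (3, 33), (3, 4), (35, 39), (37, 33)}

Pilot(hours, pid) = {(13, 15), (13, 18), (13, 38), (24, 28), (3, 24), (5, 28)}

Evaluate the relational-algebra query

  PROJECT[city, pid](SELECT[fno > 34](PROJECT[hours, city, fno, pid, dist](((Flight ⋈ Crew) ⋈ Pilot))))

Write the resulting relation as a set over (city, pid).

{(ATL, 15), (ATL, 18), (ATL, 38), (BOS, 15), (BOS, 18), (BOS, 38), (NYC, 15), (NYC, 18), (NYC, 38)}

Flight ⋈ Crew (natural join on hours): {(100, BOS, SFO, 13, 21), (100, BOS, SFO, 13, 34), (100, BOS, SFO, 13, 37), (2080, CHI, CDG, 3, 19), (2080, CHI, CDG, 3, 33), (2080, CHI, CDG, 3, 4), (3650, BOS, ATL, 13, 21), (3650, BOS, ATL, 13, 34), (3650, BOS, ATL, 13, 37), (4400, SEA, DEN, 3, 19), (4400, SEA, DEN, 3, 33), (4400, SEA, DEN, 3, 4), (4610, DEN, HND, 3, 19), (4610, DEN, HND, 3, 33), (4610, DEN, HND, 3, 4), (5080, MIA, SEA, 3, 19), (5080, MIA, SEA, 3, 33), (5080, MIA, SEA, 3, 4), (7110, NYC, HND, 13, 21), (7110, NYC, HND, 13, 34), (7110, NYC, HND, 13, 37), (7600, DEN, ATL, 3, 19), (7600, DEN, ATL, 3, 33), (7600, DEN, ATL, 3, 4), (8150, NYC, LHR, 37, 33), (8600, ATL, SFO, 13, 21), (8600, ATL, SFO, 13, 34), (8600, ATL, SFO, 13, 37)}
(Flight ⋈ Crew) ⋈ Pilot (natural join on hours): {(100, BOS, SFO, 13, 21, 15), (100, BOS, SFO, 13, 21, 18), (100, BOS, SFO, 13, 21, 38), (100, BOS, SFO, 13, 34, 15), (100, BOS, SFO, 13, 34, 18), (100, BOS, SFO, 13, 34, 38), (100, BOS, SFO, 13, 37, 15), (100, BOS, SFO, 13, 37, 18), (100, BOS, SFO, 13, 37, 38), (2080, CHI, CDG, 3, 19, 24), (2080, CHI, CDG, 3, 33, 24), (2080, CHI, CDG, 3, 4, 24), (3650, BOS, ATL, 13, 21, 15), (3650, BOS, ATL, 13, 21, 18), (3650, BOS, ATL, 13, 21, 38), (3650, BOS, ATL, 13, 34, 15), (3650, BOS, ATL, 13, 34, 18), (3650, BOS, ATL, 13, 34, 38), (3650, BOS, ATL, 13, 37, 15), (3650, BOS, ATL, 13, 37, 18), (3650, BOS, ATL, 13, 37, 38), (4400, SEA, DEN, 3, 19, 24), (4400, SEA, DEN, 3, 33, 24), (4400, SEA, DEN, 3, 4, 24), (4610, DEN, HND, 3, 19, 24), (4610, DEN, HND, 3, 33, 24), (4610, DEN, HND, 3, 4, 24), (5080, MIA, SEA, 3, 19, 24), (5080, MIA, SEA, 3, 33, 24), (5080, MIA, SEA, 3, 4, 24), (7110, NYC, HND, 13, 21, 15), (7110, NYC, HND, 13, 21, 18), (7110, NYC, HND, 13, 21, 38), (7110, NYC, HND, 13, 34, 15), (7110, NYC, HND, 13, 34, 18), (7110, NYC, HND, 13, 34, 38), (7110, NYC, HND, 13, 37, 15), (7110, NYC, HND, 13, 37, 18), (7110, NYC, HND, 13, 37, 38), (7600, DEN, ATL, 3, 19, 24), (7600, DEN, ATL, 3, 33, 24), (7600, DEN, ATL, 3, 4, 24), (8600, ATL, SFO, 13, 21, 15), (8600, ATL, SFO, 13, 21, 18), (8600, ATL, SFO, 13, 21, 38), (8600, ATL, SFO, 13, 34, 15), (8600, ATL, SFO, 13, 34, 18), (8600, ATL, SFO, 13, 34, 38), (8600, ATL, SFO, 13, 37, 15), (8600, ATL, SFO, 13, 37, 18), (8600, ATL, SFO, 13, 37, 38)}
Projecting to hours, city, fno, pid, dist: {(13, ATL, 21, 15, 8600), (13, ATL, 21, 18, 8600), (13, ATL, 21, 38, 8600), (13, ATL, 34, 15, 8600), (13, ATL, 34, 18, 8600), (13, ATL, 34, 38, 8600), (13, ATL, 37, 15, 8600), (13, ATL, 37, 18, 8600), (13, ATL, 37, 38, 8600), (13, BOS, 21, 15, 100), (13, BOS, 21, 15, 3650), (13, BOS, 21, 18, 100), (13, BOS, 21, 18, 3650), (13, BOS, 21, 38, 100), (13, BOS, 21, 38, 3650), (13, BOS, 34, 15, 100), (13, BOS, 34, 15, 3650), (13, BOS, 34, 18, 100), (13, BOS, 34, 18, 3650), (13, BOS, 34, 38, 100), (13, BOS, 34, 38, 3650), (13, BOS, 37, 15, 100), (13, BOS, 37, 15, 3650), (13, BOS, 37, 18, 100), (13, BOS, 37, 18, 3650), (13, BOS, 37, 38, 100), (13, BOS, 37, 38, 3650), (13, NYC, 21, 15, 7110), (13, NYC, 21, 18, 7110), (13, NYC, 21, 38, 7110), (13, NYC, 34, 15, 7110), (13, NYC, 34, 18, 7110), (13, NYC, 34, 38, 7110), (13, NYC, 37, 15, 7110), (13, NYC, 37, 18, 7110), (13, NYC, 37, 38, 7110), (3, CHI, 19, 24, 2080), (3, CHI, 33, 24, 2080), (3, CHI, 4, 24, 2080), (3, DEN, 19, 24, 4610), (3, DEN, 19, 24, 7600), (3, DEN, 33, 24, 4610), (3, DEN, 33, 24, 7600), (3, DEN, 4, 24, 4610), (3, DEN, 4, 24, 7600), (3, MIA, 19, 24, 5080), (3, MIA, 33, 24, 5080), (3, MIA, 4, 24, 5080), (3, SEA, 19, 24, 4400), (3, SEA, 33, 24, 4400), (3, SEA, 4, 24, 4400)}
Filtering on fno > 34 leaves {(13, ATL, 37, 15, 8600), (13, ATL, 37, 18, 8600), (13, ATL, 37, 38, 8600), (13, BOS, 37, 15, 100), (13, BOS, 37, 15, 3650), (13, BOS, 37, 18, 100), (13, BOS, 37, 18, 3650), (13, BOS, 37, 38, 100), (13, BOS, 37, 38, 3650), (13, NYC, 37, 15, 7110), (13, NYC, 37, 18, 7110), (13, NYC, 37, 38, 7110)}.
Projecting to city, pid (3 duplicate(s) eliminated): {(ATL, 15), (ATL, 18), (ATL, 38), (BOS, 15), (BOS, 18), (BOS, 38), (NYC, 15), (NYC, 18), (NYC, 38)}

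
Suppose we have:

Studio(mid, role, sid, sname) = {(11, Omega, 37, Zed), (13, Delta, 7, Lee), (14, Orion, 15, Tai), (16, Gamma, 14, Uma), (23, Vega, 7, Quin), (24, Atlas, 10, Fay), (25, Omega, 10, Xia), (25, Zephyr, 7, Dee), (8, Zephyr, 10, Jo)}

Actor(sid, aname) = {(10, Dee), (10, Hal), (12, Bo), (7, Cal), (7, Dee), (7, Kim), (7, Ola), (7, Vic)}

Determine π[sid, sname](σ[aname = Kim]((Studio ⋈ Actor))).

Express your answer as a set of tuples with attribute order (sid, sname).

{(7, Dee), (7, Lee), (7, Quin)}

Joining Studio and Actor on sid yields {(13, Delta, 7, Lee, Cal), (13, Delta, 7, Lee, Dee), (13, Delta, 7, Lee, Kim), (13, Delta, 7, Lee, Ola), (13, Delta, 7, Lee, Vic), (23, Vega, 7, Quin, Cal), (23, Vega, 7, Quin, Dee), (23, Vega, 7, Quin, Kim), (23, Vega, 7, Quin, Ola), (23, Vega, 7, Quin, Vic), (24, Atlas, 10, Fay, Dee), (24, Atlas, 10, Fay, Hal), (25, Omega, 10, Xia, Dee), (25, Omega, 10, Xia, Hal), (25, Zephyr, 7, Dee, Cal), (25, Zephyr, 7, Dee, Dee), (25, Zephyr, 7, Dee, Kim), (25, Zephyr, 7, Dee, Ola), (25, Zephyr, 7, Dee, Vic), (8, Zephyr, 10, Jo, Dee), (8, Zephyr, 10, Jo, Hal)}.
σ[aname = Kim]: keep tuples satisfying aname = Kim → {(13, Delta, 7, Lee, Kim), (23, Vega, 7, Quin, Kim), (25, Zephyr, 7, Dee, Kim)}
Projecting to sid, sname: {(7, Dee), (7, Lee), (7, Quin)}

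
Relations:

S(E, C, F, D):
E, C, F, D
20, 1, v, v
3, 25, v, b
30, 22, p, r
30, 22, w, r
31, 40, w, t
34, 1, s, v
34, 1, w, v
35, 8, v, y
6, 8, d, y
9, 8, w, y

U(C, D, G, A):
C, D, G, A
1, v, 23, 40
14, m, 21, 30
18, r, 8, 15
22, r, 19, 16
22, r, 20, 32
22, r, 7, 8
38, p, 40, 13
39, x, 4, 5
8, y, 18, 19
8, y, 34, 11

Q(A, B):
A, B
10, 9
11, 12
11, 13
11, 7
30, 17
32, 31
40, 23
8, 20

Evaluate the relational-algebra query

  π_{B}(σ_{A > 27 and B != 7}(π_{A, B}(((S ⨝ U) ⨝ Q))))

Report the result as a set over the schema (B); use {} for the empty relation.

{23, 31}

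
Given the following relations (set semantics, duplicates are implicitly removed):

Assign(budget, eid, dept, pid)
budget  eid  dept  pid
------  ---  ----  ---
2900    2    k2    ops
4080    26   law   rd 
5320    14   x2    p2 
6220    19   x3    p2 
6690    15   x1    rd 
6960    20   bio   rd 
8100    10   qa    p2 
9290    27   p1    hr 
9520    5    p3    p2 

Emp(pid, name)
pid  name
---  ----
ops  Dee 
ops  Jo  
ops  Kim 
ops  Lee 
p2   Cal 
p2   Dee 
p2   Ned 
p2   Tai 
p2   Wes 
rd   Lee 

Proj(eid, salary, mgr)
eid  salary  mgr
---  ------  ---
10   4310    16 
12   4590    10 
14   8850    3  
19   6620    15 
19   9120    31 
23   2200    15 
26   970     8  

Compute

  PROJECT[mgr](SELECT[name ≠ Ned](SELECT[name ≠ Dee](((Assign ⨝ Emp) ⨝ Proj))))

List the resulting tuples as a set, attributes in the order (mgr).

{15, 16, 3, 31, 8}

Assign ⋈ Emp (natural join on pid): {(2900, 2, k2, ops, Dee), (2900, 2, k2, ops, Jo), (2900, 2, k2, ops, Kim), (2900, 2, k2, ops, Lee), (4080, 26, law, rd, Lee), (5320, 14, x2, p2, Cal), (5320, 14, x2, p2, Dee), (5320, 14, x2, p2, Ned), (5320, 14, x2, p2, Tai), (5320, 14, x2, p2, Wes), (6220, 19, x3, p2, Cal), (6220, 19, x3, p2, Dee), (6220, 19, x3, p2, Ned), (6220, 19, x3, p2, Tai), (6220, 19, x3, p2, Wes), (6690, 15, x1, rd, Lee), (6960, 20, bio, rd, Lee), (8100, 10, qa, p2, Cal), (8100, 10, qa, p2, Dee), (8100, 10, qa, p2, Ned), (8100, 10, qa, p2, Tai), (8100, 10, qa, p2, Wes), (9520, 5, p3, p2, Cal), (9520, 5, p3, p2, Dee), (9520, 5, p3, p2, Ned), (9520, 5, p3, p2, Tai), (9520, 5, p3, p2, Wes)}
(Assign ⨝ Emp) ⋈ Proj (natural join on eid): {(4080, 26, law, rd, Lee, 970, 8), (5320, 14, x2, p2, Cal, 8850, 3), (5320, 14, x2, p2, Dee, 8850, 3), (5320, 14, x2, p2, Ned, 8850, 3), (5320, 14, x2, p2, Tai, 8850, 3), (5320, 14, x2, p2, Wes, 8850, 3), (6220, 19, x3, p2, Cal, 6620, 15), (6220, 19, x3, p2, Cal, 9120, 31), (6220, 19, x3, p2, Dee, 6620, 15), (6220, 19, x3, p2, Dee, 9120, 31), (6220, 19, x3, p2, Ned, 6620, 15), (6220, 19, x3, p2, Ned, 9120, 31), (6220, 19, x3, p2, Tai, 6620, 15), (6220, 19, x3, p2, Tai, 9120, 31), (6220, 19, x3, p2, Wes, 6620, 15), (6220, 19, x3, p2, Wes, 9120, 31), (8100, 10, qa, p2, Cal, 4310, 16), (8100, 10, qa, p2, Dee, 4310, 16), (8100, 10, qa, p2, Ned, 4310, 16), (8100, 10, qa, p2, Tai, 4310, 16), (8100, 10, qa, p2, Wes, 4310, 16)}
Apply σ_{name ≠ Dee}; surviving tuples: {(4080, 26, law, rd, Lee, 970, 8), (5320, 14, x2, p2, Cal, 8850, 3), (5320, 14, x2, p2, Ned, 8850, 3), (5320, 14, x2, p2, Tai, 8850, 3), (5320, 14, x2, p2, Wes, 8850, 3), (6220, 19, x3, p2, Cal, 6620, 15), (6220, 19, x3, p2, Cal, 9120, 31), (6220, 19, x3, p2, Ned, 6620, 15), (6220, 19, x3, p2, Ned, 9120, 31), (6220, 19, x3, p2, Tai, 6620, 15), (6220, 19, x3, p2, Tai, 9120, 31), (6220, 19, x3, p2, Wes, 6620, 15), (6220, 19, x3, p2, Wes, 9120, 31), (8100, 10, qa, p2, Cal, 4310, 16), (8100, 10, qa, p2, Ned, 4310, 16), (8100, 10, qa, p2, Tai, 4310, 16), (8100, 10, qa, p2, Wes, 4310, 16)}
Apply σ_{name ≠ Ned}; surviving tuples: {(4080, 26, law, rd, Lee, 970, 8), (5320, 14, x2, p2, Cal, 8850, 3), (5320, 14, x2, p2, Tai, 8850, 3), (5320, 14, x2, p2, Wes, 8850, 3), (6220, 19, x3, p2, Cal, 6620, 15), (6220, 19, x3, p2, Cal, 9120, 31), (6220, 19, x3, p2, Tai, 6620, 15), (6220, 19, x3, p2, Tai, 9120, 31), (6220, 19, x3, p2, Wes, 6620, 15), (6220, 19, x3, p2, Wes, 9120, 31), (8100, 10, qa, p2, Cal, 4310, 16), (8100, 10, qa, p2, Tai, 4310, 16), (8100, 10, qa, p2, Wes, 4310, 16)}
π_{mgr} gives {15, 16, 3, 31, 8} (8 duplicate(s) eliminated).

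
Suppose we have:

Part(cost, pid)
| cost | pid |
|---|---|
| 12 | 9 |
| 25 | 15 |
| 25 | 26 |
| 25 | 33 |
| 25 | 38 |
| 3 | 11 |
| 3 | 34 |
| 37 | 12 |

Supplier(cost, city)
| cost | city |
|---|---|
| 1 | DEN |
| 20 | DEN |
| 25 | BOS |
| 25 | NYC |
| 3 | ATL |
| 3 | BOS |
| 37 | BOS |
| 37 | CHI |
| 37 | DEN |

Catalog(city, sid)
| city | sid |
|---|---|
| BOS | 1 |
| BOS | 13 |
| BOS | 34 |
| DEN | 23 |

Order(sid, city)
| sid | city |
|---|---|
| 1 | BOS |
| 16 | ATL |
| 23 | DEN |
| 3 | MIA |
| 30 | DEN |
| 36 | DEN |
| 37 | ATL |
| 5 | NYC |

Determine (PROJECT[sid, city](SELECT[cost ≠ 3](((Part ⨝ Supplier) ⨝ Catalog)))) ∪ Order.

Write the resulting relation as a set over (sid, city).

Natural join on cost: {(25, 15, BOS), (25, 15, NYC), (25, 26, BOS), (25, 26, NYC), (25, 33, BOS), (25, 33, NYC), (25, 38, BOS), (25, 38, NYC), (3, 11, ATL), (3, 11, BOS), (3, 34, ATL), (3, 34, BOS), (37, 12, BOS), (37, 12, CHI), (37, 12, DEN)}
Natural join on city: {(25, 15, BOS, 1), (25, 15, BOS, 13), (25, 15, BOS, 34), (25, 26, BOS, 1), (25, 26, BOS, 13), (25, 26, BOS, 34), (25, 33, BOS, 1), (25, 33, BOS, 13), (25, 33, BOS, 34), (25, 38, BOS, 1), (25, 38, BOS, 13), (25, 38, BOS, 34), (3, 11, BOS, 1), (3, 11, BOS, 13), (3, 11, BOS, 34), (3, 34, BOS, 1), (3, 34, BOS, 13), (3, 34, BOS, 34), (37, 12, BOS, 1), (37, 12, BOS, 13), (37, 12, BOS, 34), (37, 12, DEN, 23)}
Filtering on cost ≠ 3 leaves {(25, 15, BOS, 1), (25, 15, BOS, 13), (25, 15, BOS, 34), (25, 26, BOS, 1), (25, 26, BOS, 13), (25, 26, BOS, 34), (25, 33, BOS, 1), (25, 33, BOS, 13), (25, 33, BOS, 34), (25, 38, BOS, 1), (25, 38, BOS, 13), (25, 38, BOS, 34), (37, 12, BOS, 1), (37, 12, BOS, 13), (37, 12, BOS, 34), (37, 12, DEN, 23)}.
π[sid, city]: project onto (sid, city) (12 duplicate(s) eliminated) → {(1, BOS), (13, BOS), (23, DEN), (34, BOS)}
Set union of the two operands is {(1, BOS), (13, BOS), (16, ATL), (23, DEN), (3, MIA), (30, DEN), (34, BOS), (36, DEN), (37, ATL), (5, NYC)}.

{(1, BOS), (13, BOS), (16, ATL), (23, DEN), (3, MIA), (30, DEN), (34, BOS), (36, DEN), (37, ATL), (5, NYC)}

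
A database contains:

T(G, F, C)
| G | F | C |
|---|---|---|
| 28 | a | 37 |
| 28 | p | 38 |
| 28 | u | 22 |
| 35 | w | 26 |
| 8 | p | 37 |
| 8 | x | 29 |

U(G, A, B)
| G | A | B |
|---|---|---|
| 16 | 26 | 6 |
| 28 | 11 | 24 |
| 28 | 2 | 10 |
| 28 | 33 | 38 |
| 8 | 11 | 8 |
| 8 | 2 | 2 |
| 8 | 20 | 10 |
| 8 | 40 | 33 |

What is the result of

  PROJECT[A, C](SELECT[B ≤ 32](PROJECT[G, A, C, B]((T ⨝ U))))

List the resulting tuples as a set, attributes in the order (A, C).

{(11, 22), (11, 29), (11, 37), (11, 38), (2, 22), (2, 29), (2, 37), (2, 38), (20, 29), (20, 37)}

Joining T and U on G yields {(28, a, 37, 11, 24), (28, a, 37, 2, 10), (28, a, 37, 33, 38), (28, p, 38, 11, 24), (28, p, 38, 2, 10), (28, p, 38, 33, 38), (28, u, 22, 11, 24), (28, u, 22, 2, 10), (28, u, 22, 33, 38), (8, p, 37, 11, 8), (8, p, 37, 2, 2), (8, p, 37, 20, 10), (8, p, 37, 40, 33), (8, x, 29, 11, 8), (8, x, 29, 2, 2), (8, x, 29, 20, 10), (8, x, 29, 40, 33)}.
π[G, A, C, B]: project onto (G, A, C, B) → {(28, 11, 22, 24), (28, 11, 37, 24), (28, 11, 38, 24), (28, 2, 22, 10), (28, 2, 37, 10), (28, 2, 38, 10), (28, 33, 22, 38), (28, 33, 37, 38), (28, 33, 38, 38), (8, 11, 29, 8), (8, 11, 37, 8), (8, 2, 29, 2), (8, 2, 37, 2), (8, 20, 29, 10), (8, 20, 37, 10), (8, 40, 29, 33), (8, 40, 37, 33)}
σ[B ≤ 32]: keep tuples satisfying B ≤ 32 → {(28, 11, 22, 24), (28, 11, 37, 24), (28, 11, 38, 24), (28, 2, 22, 10), (28, 2, 37, 10), (28, 2, 38, 10), (8, 11, 29, 8), (8, 11, 37, 8), (8, 2, 29, 2), (8, 2, 37, 2), (8, 20, 29, 10), (8, 20, 37, 10)}
π[A, C]: project onto (A, C) (2 duplicate(s) eliminated) → {(11, 22), (11, 29), (11, 37), (11, 38), (2, 22), (2, 29), (2, 37), (2, 38), (20, 29), (20, 37)}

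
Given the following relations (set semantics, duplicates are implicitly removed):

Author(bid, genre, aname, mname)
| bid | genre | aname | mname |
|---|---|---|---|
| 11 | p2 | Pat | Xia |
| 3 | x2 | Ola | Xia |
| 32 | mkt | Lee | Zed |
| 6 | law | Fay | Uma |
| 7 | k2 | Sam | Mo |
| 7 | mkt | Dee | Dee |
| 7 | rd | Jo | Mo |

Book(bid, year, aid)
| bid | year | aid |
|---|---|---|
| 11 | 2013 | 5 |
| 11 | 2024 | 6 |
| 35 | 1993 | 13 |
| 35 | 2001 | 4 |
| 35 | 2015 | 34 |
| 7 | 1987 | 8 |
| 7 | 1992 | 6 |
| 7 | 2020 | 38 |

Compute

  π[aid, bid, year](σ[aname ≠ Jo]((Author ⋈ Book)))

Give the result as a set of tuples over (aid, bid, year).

{(38, 7, 2020), (5, 11, 2013), (6, 11, 2024), (6, 7, 1992), (8, 7, 1987)}

Joining Author and Book on bid yields {(11, p2, Pat, Xia, 2013, 5), (11, p2, Pat, Xia, 2024, 6), (7, k2, Sam, Mo, 1987, 8), (7, k2, Sam, Mo, 1992, 6), (7, k2, Sam, Mo, 2020, 38), (7, mkt, Dee, Dee, 1987, 8), (7, mkt, Dee, Dee, 1992, 6), (7, mkt, Dee, Dee, 2020, 38), (7, rd, Jo, Mo, 1987, 8), (7, rd, Jo, Mo, 1992, 6), (7, rd, Jo, Mo, 2020, 38)}.
Filtering on aname ≠ Jo leaves {(11, p2, Pat, Xia, 2013, 5), (11, p2, Pat, Xia, 2024, 6), (7, k2, Sam, Mo, 1987, 8), (7, k2, Sam, Mo, 1992, 6), (7, k2, Sam, Mo, 2020, 38), (7, mkt, Dee, Dee, 1987, 8), (7, mkt, Dee, Dee, 1992, 6), (7, mkt, Dee, Dee, 2020, 38)}.
π_{aid, bid, year} gives {(38, 7, 2020), (5, 11, 2013), (6, 11, 2024), (6, 7, 1992), (8, 7, 1987)} (3 duplicate(s) eliminated).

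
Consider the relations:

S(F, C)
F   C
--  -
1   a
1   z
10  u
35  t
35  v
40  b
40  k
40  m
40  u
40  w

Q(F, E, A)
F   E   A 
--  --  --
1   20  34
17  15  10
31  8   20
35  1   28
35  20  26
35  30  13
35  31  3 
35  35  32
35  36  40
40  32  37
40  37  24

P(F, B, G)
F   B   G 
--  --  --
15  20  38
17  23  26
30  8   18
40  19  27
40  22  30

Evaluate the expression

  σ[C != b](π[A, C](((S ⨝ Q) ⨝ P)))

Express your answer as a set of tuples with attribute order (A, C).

Joining S and Q on F yields {(1, a, 20, 34), (1, z, 20, 34), (35, t, 1, 28), (35, t, 20, 26), (35, t, 30, 13), (35, t, 31, 3), (35, t, 35, 32), (35, t, 36, 40), (35, v, 1, 28), (35, v, 20, 26), (35, v, 30, 13), (35, v, 31, 3), (35, v, 35, 32), (35, v, 36, 40), (40, b, 32, 37), (40, b, 37, 24), (40, k, 32, 37), (40, k, 37, 24), (40, m, 32, 37), (40, m, 37, 24), (40, u, 32, 37), (40, u, 37, 24), (40, w, 32, 37), (40, w, 37, 24)}.
Joining (S ⨝ Q) and P on F yields {(40, b, 32, 37, 19, 27), (40, b, 32, 37, 22, 30), (40, b, 37, 24, 19, 27), (40, b, 37, 24, 22, 30), (40, k, 32, 37, 19, 27), (40, k, 32, 37, 22, 30), (40, k, 37, 24, 19, 27), (40, k, 37, 24, 22, 30), (40, m, 32, 37, 19, 27), (40, m, 32, 37, 22, 30), (40, m, 37, 24, 19, 27), (40, m, 37, 24, 22, 30), (40, u, 32, 37, 19, 27), (40, u, 32, 37, 22, 30), (40, u, 37, 24, 19, 27), (40, u, 37, 24, 22, 30), (40, w, 32, 37, 19, 27), (40, w, 32, 37, 22, 30), (40, w, 37, 24, 19, 27), (40, w, 37, 24, 22, 30)}.
Keep only column(s) A, C (10 duplicate(s) eliminated): {(24, b), (24, k), (24, m), (24, u), (24, w), (37, b), (37, k), (37, m), (37, u), (37, w)}
Filtering on C != b leaves {(24, k), (24, m), (24, u), (24, w), (37, k), (37, m), (37, u), (37, w)}.

{(24, k), (24, m), (24, u), (24, w), (37, k), (37, m), (37, u), (37, w)}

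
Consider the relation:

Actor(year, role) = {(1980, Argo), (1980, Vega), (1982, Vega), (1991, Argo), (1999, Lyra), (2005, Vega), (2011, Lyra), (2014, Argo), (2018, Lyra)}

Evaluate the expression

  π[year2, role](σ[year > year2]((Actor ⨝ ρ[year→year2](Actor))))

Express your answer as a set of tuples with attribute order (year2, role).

ρ[year→year2]: schema becomes (year2, role); tuples unchanged.
Natural join on role: {(1980, Argo, 1980), (1980, Argo, 1991), (1980, Argo, 2014), (1980, Vega, 1980), (1980, Vega, 1982), (1980, Vega, 2005), (1982, Vega, 1980), (1982, Vega, 1982), (1982, Vega, 2005), (1991, Argo, 1980), (1991, Argo, 1991), (1991, Argo, 2014), (1999, Lyra, 1999), (1999, Lyra, 2011), (1999, Lyra, 2018), (2005, Vega, 1980), (2005, Vega, 1982), (2005, Vega, 2005), (2011, Lyra, 1999), (2011, Lyra, 2011), (2011, Lyra, 2018), (2014, Argo, 1980), (2014, Argo, 1991), (2014, Argo, 2014), (2018, Lyra, 1999), (2018, Lyra, 2011), (2018, Lyra, 2018)}
σ[year > year2]: keep tuples satisfying year > year2 → {(1982, Vega, 1980), (1991, Argo, 1980), (2005, Vega, 1980), (2005, Vega, 1982), (2011, Lyra, 1999), (2014, Argo, 1980), (2014, Argo, 1991), (2018, Lyra, 1999), (2018, Lyra, 2011)}
Keep only column(s) year2, role (3 duplicate(s) eliminated): {(1980, Argo), (1980, Vega), (1982, Vega), (1991, Argo), (1999, Lyra), (2011, Lyra)}

{(1980, Argo), (1980, Vega), (1982, Vega), (1991, Argo), (1999, Lyra), (2011, Lyra)}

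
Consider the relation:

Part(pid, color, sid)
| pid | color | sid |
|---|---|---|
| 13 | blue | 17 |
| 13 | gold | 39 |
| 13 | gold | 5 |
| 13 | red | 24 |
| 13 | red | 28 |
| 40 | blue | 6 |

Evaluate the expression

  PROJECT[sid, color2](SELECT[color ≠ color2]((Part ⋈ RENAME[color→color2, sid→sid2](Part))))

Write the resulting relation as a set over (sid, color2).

{(17, gold), (17, red), (24, blue), (24, gold), (28, blue), (28, gold), (39, blue), (39, red), (5, blue), (5, red)}

ρ[color→color2, sid→sid2]: schema becomes (pid, color2, sid2); tuples unchanged.
Part ⋈ RENAME[color→color2, sid→sid2](Part) (natural join on pid): {(13, blue, 17, blue, 17), (13, blue, 17, gold, 39), (13, blue, 17, gold, 5), (13, blue, 17, red, 24), (13, blue, 17, red, 28), (13, gold, 39, blue, 17), (13, gold, 39, gold, 39), (13, gold, 39, gold, 5), (13, gold, 39, red, 24), (13, gold, 39, red, 28), (13, gold, 5, blue, 17), (13, gold, 5, gold, 39), (13, gold, 5, gold, 5), (13, gold, 5, red, 24), (13, gold, 5, red, 28), (13, red, 24, blue, 17), (13, red, 24, gold, 39), (13, red, 24, gold, 5), (13, red, 24, red, 24), (13, red, 24, red, 28), (13, red, 28, blue, 17), (13, red, 28, gold, 39), (13, red, 28, gold, 5), (13, red, 28, red, 24), (13, red, 28, red, 28), (40, blue, 6, blue, 6)}
σ[color ≠ color2]: keep tuples satisfying color ≠ color2 → {(13, blue, 17, gold, 39), (13, blue, 17, gold, 5), (13, blue, 17, red, 24), (13, blue, 17, red, 28), (13, gold, 39, blue, 17), (13, gold, 39, red, 24), (13, gold, 39, red, 28), (13, gold, 5, blue, 17), (13, gold, 5, red, 24), (13, gold, 5, red, 28), (13, red, 24, blue, 17), (13, red, 24, gold, 39), (13, red, 24, gold, 5), (13, red, 28, blue, 17), (13, red, 28, gold, 39), (13, red, 28, gold, 5)}
Projecting to sid, color2 (6 duplicate(s) eliminated): {(17, gold), (17, red), (24, blue), (24, gold), (28, blue), (28, gold), (39, blue), (39, red), (5, blue), (5, red)}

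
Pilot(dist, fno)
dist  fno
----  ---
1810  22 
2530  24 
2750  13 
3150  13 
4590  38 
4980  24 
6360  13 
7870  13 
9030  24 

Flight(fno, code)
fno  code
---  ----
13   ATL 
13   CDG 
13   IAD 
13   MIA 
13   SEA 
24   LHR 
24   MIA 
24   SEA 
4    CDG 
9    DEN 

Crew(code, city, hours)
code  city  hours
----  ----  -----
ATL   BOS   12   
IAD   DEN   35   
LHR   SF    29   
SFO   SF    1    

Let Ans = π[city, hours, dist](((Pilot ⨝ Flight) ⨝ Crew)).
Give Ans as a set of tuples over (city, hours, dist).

{(BOS, 12, 2750), (BOS, 12, 3150), (BOS, 12, 6360), (BOS, 12, 7870), (DEN, 35, 2750), (DEN, 35, 3150), (DEN, 35, 6360), (DEN, 35, 7870), (SF, 29, 2530), (SF, 29, 4980), (SF, 29, 9030)}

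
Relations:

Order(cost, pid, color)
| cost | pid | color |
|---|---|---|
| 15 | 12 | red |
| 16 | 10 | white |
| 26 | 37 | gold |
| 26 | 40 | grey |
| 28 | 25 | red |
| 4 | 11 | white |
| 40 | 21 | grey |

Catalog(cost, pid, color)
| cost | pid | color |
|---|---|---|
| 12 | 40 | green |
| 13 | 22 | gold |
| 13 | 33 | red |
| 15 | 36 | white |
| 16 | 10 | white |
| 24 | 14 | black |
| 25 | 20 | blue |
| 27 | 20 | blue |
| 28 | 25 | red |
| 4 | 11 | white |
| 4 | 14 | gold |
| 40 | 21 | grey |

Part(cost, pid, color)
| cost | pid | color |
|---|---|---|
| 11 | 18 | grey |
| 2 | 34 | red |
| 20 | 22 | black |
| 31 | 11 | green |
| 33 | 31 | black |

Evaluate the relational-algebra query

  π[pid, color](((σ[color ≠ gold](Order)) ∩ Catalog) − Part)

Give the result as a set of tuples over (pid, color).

Filtering on color ≠ gold leaves {(15, 12, red), (16, 10, white), (26, 40, grey), (28, 25, red), (4, 11, white), (40, 21, grey)}.
Set intersection of the two operands is {(16, 10, white), (28, 25, red), (4, 11, white), (40, 21, grey)}.
Set difference of the two operands is {(16, 10, white), (28, 25, red), (4, 11, white), (40, 21, grey)}.
π[pid, color]: project onto (pid, color) → {(10, white), (11, white), (21, grey), (25, red)}

{(10, white), (11, white), (21, grey), (25, red)}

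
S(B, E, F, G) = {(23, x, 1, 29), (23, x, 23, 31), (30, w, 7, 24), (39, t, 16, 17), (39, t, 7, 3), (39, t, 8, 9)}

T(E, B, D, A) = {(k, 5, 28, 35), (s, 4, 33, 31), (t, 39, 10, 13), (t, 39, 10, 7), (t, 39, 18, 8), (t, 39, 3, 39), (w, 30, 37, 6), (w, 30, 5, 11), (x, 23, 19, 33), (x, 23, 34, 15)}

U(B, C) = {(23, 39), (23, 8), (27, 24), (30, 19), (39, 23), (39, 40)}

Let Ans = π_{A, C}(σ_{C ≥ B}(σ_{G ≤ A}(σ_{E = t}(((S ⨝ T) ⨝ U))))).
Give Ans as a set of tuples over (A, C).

{(13, 40), (39, 40), (7, 40), (8, 40)}

Natural join on B, E: {(23, x, 1, 29, 19, 33), (23, x, 1, 29, 34, 15), (23, x, 23, 31, 19, 33), (23, x, 23, 31, 34, 15), (30, w, 7, 24, 37, 6), (30, w, 7, 24, 5, 11), (39, t, 16, 17, 10, 13), (39, t, 16, 17, 10, 7), (39, t, 16, 17, 18, 8), (39, t, 16, 17, 3, 39), (39, t, 7, 3, 10, 13), (39, t, 7, 3, 10, 7), (39, t, 7, 3, 18, 8), (39, t, 7, 3, 3, 39), (39, t, 8, 9, 10, 13), (39, t, 8, 9, 10, 7), (39, t, 8, 9, 18, 8), (39, t, 8, 9, 3, 39)}
Natural join on B: {(23, x, 1, 29, 19, 33, 39), (23, x, 1, 29, 19, 33, 8), (23, x, 1, 29, 34, 15, 39), (23, x, 1, 29, 34, 15, 8), (23, x, 23, 31, 19, 33, 39), (23, x, 23, 31, 19, 33, 8), (23, x, 23, 31, 34, 15, 39), (23, x, 23, 31, 34, 15, 8), (30, w, 7, 24, 37, 6, 19), (30, w, 7, 24, 5, 11, 19), (39, t, 16, 17, 10, 13, 23), (39, t, 16, 17, 10, 13, 40), (39, t, 16, 17, 10, 7, 23), (39, t, 16, 17, 10, 7, 40), (39, t, 16, 17, 18, 8, 23), (39, t, 16, 17, 18, 8, 40), (39, t, 16, 17, 3, 39, 23), (39, t, 16, 17, 3, 39, 40), (39, t, 7, 3, 10, 13, 23), (39, t, 7, 3, 10, 13, 40), (39, t, 7, 3, 10, 7, 23), (39, t, 7, 3, 10, 7, 40), (39, t, 7, 3, 18, 8, 23), (39, t, 7, 3, 18, 8, 40), (39, t, 7, 3, 3, 39, 23), (39, t, 7, 3, 3, 39, 40), (39, t, 8, 9, 10, 13, 23), (39, t, 8, 9, 10, 13, 40), (39, t, 8, 9, 10, 7, 23), (39, t, 8, 9, 10, 7, 40), (39, t, 8, 9, 18, 8, 23), (39, t, 8, 9, 18, 8, 40), (39, t, 8, 9, 3, 39, 23), (39, t, 8, 9, 3, 39, 40)}
σ[E = t]: keep tuples satisfying E = t → {(39, t, 16, 17, 10, 13, 23), (39, t, 16, 17, 10, 13, 40), (39, t, 16, 17, 10, 7, 23), (39, t, 16, 17, 10, 7, 40), (39, t, 16, 17, 18, 8, 23), (39, t, 16, 17, 18, 8, 40), (39, t, 16, 17, 3, 39, 23), (39, t, 16, 17, 3, 39, 40), (39, t, 7, 3, 10, 13, 23), (39, t, 7, 3, 10, 13, 40), (39, t, 7, 3, 10, 7, 23), (39, t, 7, 3, 10, 7, 40), (39, t, 7, 3, 18, 8, 23), (39, t, 7, 3, 18, 8, 40), (39, t, 7, 3, 3, 39, 23), (39, t, 7, 3, 3, 39, 40), (39, t, 8, 9, 10, 13, 23), (39, t, 8, 9, 10, 13, 40), (39, t, 8, 9, 10, 7, 23), (39, t, 8, 9, 10, 7, 40), (39, t, 8, 9, 18, 8, 23), (39, t, 8, 9, 18, 8, 40), (39, t, 8, 9, 3, 39, 23), (39, t, 8, 9, 3, 39, 40)}
σ[G ≤ A]: keep tuples satisfying G ≤ A → {(39, t, 16, 17, 3, 39, 23), (39, t, 16, 17, 3, 39, 40), (39, t, 7, 3, 10, 13, 23), (39, t, 7, 3, 10, 13, 40), (39, t, 7, 3, 10, 7, 23), (39, t, 7, 3, 10, 7, 40), (39, t, 7, 3, 18, 8, 23), (39, t, 7, 3, 18, 8, 40), (39, t, 7, 3, 3, 39, 23), (39, t, 7, 3, 3, 39, 40), (39, t, 8, 9, 10, 13, 23), (39, t, 8, 9, 10, 13, 40), (39, t, 8, 9, 3, 39, 23), (39, t, 8, 9, 3, 39, 40)}
σ[C ≥ B]: keep tuples satisfying C ≥ B → {(39, t, 16, 17, 3, 39, 40), (39, t, 7, 3, 10, 13, 40), (39, t, 7, 3, 10, 7, 40), (39, t, 7, 3, 18, 8, 40), (39, t, 7, 3, 3, 39, 40), (39, t, 8, 9, 10, 13, 40), (39, t, 8, 9, 3, 39, 40)}
Projecting to A, C (3 duplicate(s) eliminated): {(13, 40), (39, 40), (7, 40), (8, 40)}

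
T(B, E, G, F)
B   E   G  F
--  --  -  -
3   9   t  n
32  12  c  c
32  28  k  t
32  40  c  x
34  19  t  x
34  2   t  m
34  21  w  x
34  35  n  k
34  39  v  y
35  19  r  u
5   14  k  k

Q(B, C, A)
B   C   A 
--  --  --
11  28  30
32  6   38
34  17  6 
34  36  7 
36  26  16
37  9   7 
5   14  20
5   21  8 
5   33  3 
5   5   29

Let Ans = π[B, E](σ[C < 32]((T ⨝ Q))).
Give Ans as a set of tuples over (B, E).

Natural join on B: {(32, 12, c, c, 6, 38), (32, 28, k, t, 6, 38), (32, 40, c, x, 6, 38), (34, 19, t, x, 17, 6), (34, 19, t, x, 36, 7), (34, 2, t, m, 17, 6), (34, 2, t, m, 36, 7), (34, 21, w, x, 17, 6), (34, 21, w, x, 36, 7), (34, 35, n, k, 17, 6), (34, 35, n, k, 36, 7), (34, 39, v, y, 17, 6), (34, 39, v, y, 36, 7), (5, 14, k, k, 14, 20), (5, 14, k, k, 21, 8), (5, 14, k, k, 33, 3), (5, 14, k, k, 5, 29)}
Apply σ_{C < 32}; surviving tuples: {(32, 12, c, c, 6, 38), (32, 28, k, t, 6, 38), (32, 40, c, x, 6, 38), (34, 19, t, x, 17, 6), (34, 2, t, m, 17, 6), (34, 21, w, x, 17, 6), (34, 35, n, k, 17, 6), (34, 39, v, y, 17, 6), (5, 14, k, k, 14, 20), (5, 14, k, k, 21, 8), (5, 14, k, k, 5, 29)}
Projecting to B, E (2 duplicate(s) eliminated): {(32, 12), (32, 28), (32, 40), (34, 19), (34, 2), (34, 21), (34, 35), (34, 39), (5, 14)}

{(32, 12), (32, 28), (32, 40), (34, 19), (34, 2), (34, 21), (34, 35), (34, 39), (5, 14)}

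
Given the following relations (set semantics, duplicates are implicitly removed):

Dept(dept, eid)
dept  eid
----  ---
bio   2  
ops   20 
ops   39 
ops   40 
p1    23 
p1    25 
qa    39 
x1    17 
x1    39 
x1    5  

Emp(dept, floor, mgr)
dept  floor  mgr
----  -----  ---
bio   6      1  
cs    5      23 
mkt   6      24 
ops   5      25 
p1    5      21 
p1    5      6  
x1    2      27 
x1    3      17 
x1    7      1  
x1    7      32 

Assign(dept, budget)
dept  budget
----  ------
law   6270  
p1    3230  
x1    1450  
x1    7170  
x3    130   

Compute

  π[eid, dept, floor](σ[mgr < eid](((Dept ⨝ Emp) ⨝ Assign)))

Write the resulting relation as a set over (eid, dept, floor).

Joining Dept and Emp on dept yields {(bio, 2, 6, 1), (ops, 20, 5, 25), (ops, 39, 5, 25), (ops, 40, 5, 25), (p1, 23, 5, 21), (p1, 23, 5, 6), (p1, 25, 5, 21), (p1, 25, 5, 6), (x1, 17, 2, 27), (x1, 17, 3, 17), (x1, 17, 7, 1), (x1, 17, 7, 32), (x1, 39, 2, 27), (x1, 39, 3, 17), (x1, 39, 7, 1), (x1, 39, 7, 32), (x1, 5, 2, 27), (x1, 5, 3, 17), (x1, 5, 7, 1), (x1, 5, 7, 32)}.
Joining (Dept ⨝ Emp) and Assign on dept yields {(p1, 23, 5, 21, 3230), (p1, 23, 5, 6, 3230), (p1, 25, 5, 21, 3230), (p1, 25, 5, 6, 3230), (x1, 17, 2, 27, 1450), (x1, 17, 2, 27, 7170), (x1, 17, 3, 17, 1450), (x1, 17, 3, 17, 7170), (x1, 17, 7, 1, 1450), (x1, 17, 7, 1, 7170), (x1, 17, 7, 32, 1450), (x1, 17, 7, 32, 7170), (x1, 39, 2, 27, 1450), (x1, 39, 2, 27, 7170), (x1, 39, 3, 17, 1450), (x1, 39, 3, 17, 7170), (x1, 39, 7, 1, 1450), (x1, 39, 7, 1, 7170), (x1, 39, 7, 32, 1450), (x1, 39, 7, 32, 7170), (x1, 5, 2, 27, 1450), (x1, 5, 2, 27, 7170), (x1, 5, 3, 17, 1450), (x1, 5, 3, 17, 7170), (x1, 5, 7, 1, 1450), (x1, 5, 7, 1, 7170), (x1, 5, 7, 32, 1450), (x1, 5, 7, 32, 7170)}.
Filtering on mgr < eid leaves {(p1, 23, 5, 21, 3230), (p1, 23, 5, 6, 3230), (p1, 25, 5, 21, 3230), (p1, 25, 5, 6, 3230), (x1, 17, 7, 1, 1450), (x1, 17, 7, 1, 7170), (x1, 39, 2, 27, 1450), (x1, 39, 2, 27, 7170), (x1, 39, 3, 17, 1450), (x1, 39, 3, 17, 7170), (x1, 39, 7, 1, 1450), (x1, 39, 7, 1, 7170), (x1, 39, 7, 32, 1450), (x1, 39, 7, 32, 7170), (x1, 5, 7, 1, 1450), (x1, 5, 7, 1, 7170)}.
π[eid, dept, floor]: project onto (eid, dept, floor) (9 duplicate(s) eliminated) → {(17, x1, 7), (23, p1, 5), (25, p1, 5), (39, x1, 2), (39, x1, 3), (39, x1, 7), (5, x1, 7)}

{(17, x1, 7), (23, p1, 5), (25, p1, 5), (39, x1, 2), (39, x1, 3), (39, x1, 7), (5, x1, 7)}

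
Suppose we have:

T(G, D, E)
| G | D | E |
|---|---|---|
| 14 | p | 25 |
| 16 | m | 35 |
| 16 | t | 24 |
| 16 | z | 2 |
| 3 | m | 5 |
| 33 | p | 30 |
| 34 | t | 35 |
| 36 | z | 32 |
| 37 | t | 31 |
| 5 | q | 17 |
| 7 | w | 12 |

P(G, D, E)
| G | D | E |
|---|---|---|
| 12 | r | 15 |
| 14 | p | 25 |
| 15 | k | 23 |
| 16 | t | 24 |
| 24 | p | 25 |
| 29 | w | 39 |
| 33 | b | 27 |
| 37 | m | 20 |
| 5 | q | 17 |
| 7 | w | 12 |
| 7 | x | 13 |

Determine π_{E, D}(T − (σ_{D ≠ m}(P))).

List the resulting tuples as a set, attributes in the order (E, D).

Filtering on D ≠ m leaves {(12, r, 15), (14, p, 25), (15, k, 23), (16, t, 24), (24, p, 25), (29, w, 39), (33, b, 27), (5, q, 17), (7, w, 12), (7, x, 13)}.
Difference: {(14, p, 25), (16, m, 35), (16, t, 24), (16, z, 2), (3, m, 5), (33, p, 30), (34, t, 35), (36, z, 32), (37, t, 31), (5, q, 17), (7, w, 12)} with {(12, r, 15), (14, p, 25), (15, k, 23), (16, t, 24), (24, p, 25), (29, w, 39), (33, b, 27), (5, q, 17), (7, w, 12), (7, x, 13)} → {(16, m, 35), (16, z, 2), (3, m, 5), (33, p, 30), (34, t, 35), (36, z, 32), (37, t, 31)}
π_{E, D} gives {(2, z), (30, p), (31, t), (32, z), (35, m), (35, t), (5, m)}.

{(2, z), (30, p), (31, t), (32, z), (35, m), (35, t), (5, m)}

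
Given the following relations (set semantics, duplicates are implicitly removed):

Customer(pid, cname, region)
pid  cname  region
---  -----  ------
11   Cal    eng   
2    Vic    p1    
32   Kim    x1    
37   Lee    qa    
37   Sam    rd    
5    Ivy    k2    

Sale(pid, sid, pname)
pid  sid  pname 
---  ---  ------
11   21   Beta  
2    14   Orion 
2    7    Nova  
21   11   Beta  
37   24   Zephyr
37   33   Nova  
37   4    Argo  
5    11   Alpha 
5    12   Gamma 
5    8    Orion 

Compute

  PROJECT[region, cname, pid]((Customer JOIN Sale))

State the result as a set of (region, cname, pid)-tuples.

{(eng, Cal, 11), (k2, Ivy, 5), (p1, Vic, 2), (qa, Lee, 37), (rd, Sam, 37)}

Joining Customer and Sale on pid yields {(11, Cal, eng, 21, Beta), (2, Vic, p1, 14, Orion), (2, Vic, p1, 7, Nova), (37, Lee, qa, 24, Zephyr), (37, Lee, qa, 33, Nova), (37, Lee, qa, 4, Argo), (37, Sam, rd, 24, Zephyr), (37, Sam, rd, 33, Nova), (37, Sam, rd, 4, Argo), (5, Ivy, k2, 11, Alpha), (5, Ivy, k2, 12, Gamma), (5, Ivy, k2, 8, Orion)}.
Keep only column(s) region, cname, pid (7 duplicate(s) eliminated): {(eng, Cal, 11), (k2, Ivy, 5), (p1, Vic, 2), (qa, Lee, 37), (rd, Sam, 37)}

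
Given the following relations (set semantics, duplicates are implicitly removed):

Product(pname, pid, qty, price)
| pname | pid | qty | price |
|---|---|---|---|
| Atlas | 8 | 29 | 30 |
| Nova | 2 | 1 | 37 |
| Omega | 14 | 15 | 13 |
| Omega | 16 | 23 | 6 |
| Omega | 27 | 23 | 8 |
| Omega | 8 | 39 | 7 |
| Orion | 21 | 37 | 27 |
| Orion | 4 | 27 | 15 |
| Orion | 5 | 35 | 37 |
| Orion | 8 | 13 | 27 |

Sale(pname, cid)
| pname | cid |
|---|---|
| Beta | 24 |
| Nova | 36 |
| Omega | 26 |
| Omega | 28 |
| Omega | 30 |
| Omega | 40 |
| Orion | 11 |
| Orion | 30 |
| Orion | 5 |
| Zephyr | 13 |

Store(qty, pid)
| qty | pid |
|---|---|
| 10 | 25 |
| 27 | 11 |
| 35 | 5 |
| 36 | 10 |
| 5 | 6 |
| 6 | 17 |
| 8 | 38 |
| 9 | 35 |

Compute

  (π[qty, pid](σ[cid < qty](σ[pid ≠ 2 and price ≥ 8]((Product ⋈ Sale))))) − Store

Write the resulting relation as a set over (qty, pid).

{(13, 8), (27, 4), (37, 21)}

Joining Product and Sale on pname yields {(Nova, 2, 1, 37, 36), (Omega, 14, 15, 13, 26), (Omega, 14, 15, 13, 28), (Omega, 14, 15, 13, 30), (Omega, 14, 15, 13, 40), (Omega, 16, 23, 6, 26), (Omega, 16, 23, 6, 28), (Omega, 16, 23, 6, 30), (Omega, 16, 23, 6, 40), (Omega, 27, 23, 8, 26), (Omega, 27, 23, 8, 28), (Omega, 27, 23, 8, 30), (Omega, 27, 23, 8, 40), (Omega, 8, 39, 7, 26), (Omega, 8, 39, 7, 28), (Omega, 8, 39, 7, 30), (Omega, 8, 39, 7, 40), (Orion, 21, 37, 27, 11), (Orion, 21, 37, 27, 30), (Orion, 21, 37, 27, 5), (Orion, 4, 27, 15, 11), (Orion, 4, 27, 15, 30), (Orion, 4, 27, 15, 5), (Orion, 5, 35, 37, 11), (Orion, 5, 35, 37, 30), (Orion, 5, 35, 37, 5), (Orion, 8, 13, 27, 11), (Orion, 8, 13, 27, 30), (Orion, 8, 13, 27, 5)}.
Selection pid ≠ 2 and price ≥ 8: {(Omega, 14, 15, 13, 26), (Omega, 14, 15, 13, 28), (Omega, 14, 15, 13, 30), (Omega, 14, 15, 13, 40), (Omega, 27, 23, 8, 26), (Omega, 27, 23, 8, 28), (Omega, 27, 23, 8, 30), (Omega, 27, 23, 8, 40), (Orion, 21, 37, 27, 11), (Orion, 21, 37, 27, 30), (Orion, 21, 37, 27, 5), (Orion, 4, 27, 15, 11), (Orion, 4, 27, 15, 30), (Orion, 4, 27, 15, 5), (Orion, 5, 35, 37, 11), (Orion, 5, 35, 37, 30), (Orion, 5, 35, 37, 5), (Orion, 8, 13, 27, 11), (Orion, 8, 13, 27, 30), (Orion, 8, 13, 27, 5)}
Selection cid < qty: {(Orion, 21, 37, 27, 11), (Orion, 21, 37, 27, 30), (Orion, 21, 37, 27, 5), (Orion, 4, 27, 15, 11), (Orion, 4, 27, 15, 5), (Orion, 5, 35, 37, 11), (Orion, 5, 35, 37, 30), (Orion, 5, 35, 37, 5), (Orion, 8, 13, 27, 11), (Orion, 8, 13, 27, 5)}
π[qty, pid]: project onto (qty, pid) (6 duplicate(s) eliminated) → {(13, 8), (27, 4), (35, 5), (37, 21)}
Difference: {(13, 8), (27, 4), (35, 5), (37, 21)} with {(10, 25), (27, 11), (35, 5), (36, 10), (5, 6), (6, 17), (8, 38), (9, 35)} → {(13, 8), (27, 4), (37, 21)}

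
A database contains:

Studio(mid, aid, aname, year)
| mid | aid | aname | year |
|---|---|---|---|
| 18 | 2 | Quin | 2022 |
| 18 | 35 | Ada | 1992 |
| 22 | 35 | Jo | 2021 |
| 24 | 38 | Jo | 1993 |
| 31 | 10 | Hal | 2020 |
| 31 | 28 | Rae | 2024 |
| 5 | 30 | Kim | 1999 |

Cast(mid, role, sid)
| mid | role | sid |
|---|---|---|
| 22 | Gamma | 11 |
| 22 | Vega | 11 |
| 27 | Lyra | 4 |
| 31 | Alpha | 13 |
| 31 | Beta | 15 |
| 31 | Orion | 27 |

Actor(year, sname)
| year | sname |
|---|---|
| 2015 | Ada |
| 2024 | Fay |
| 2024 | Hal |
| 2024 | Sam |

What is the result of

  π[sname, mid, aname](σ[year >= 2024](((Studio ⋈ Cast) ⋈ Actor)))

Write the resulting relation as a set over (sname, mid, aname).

{(Fay, 31, Rae), (Hal, 31, Rae), (Sam, 31, Rae)}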